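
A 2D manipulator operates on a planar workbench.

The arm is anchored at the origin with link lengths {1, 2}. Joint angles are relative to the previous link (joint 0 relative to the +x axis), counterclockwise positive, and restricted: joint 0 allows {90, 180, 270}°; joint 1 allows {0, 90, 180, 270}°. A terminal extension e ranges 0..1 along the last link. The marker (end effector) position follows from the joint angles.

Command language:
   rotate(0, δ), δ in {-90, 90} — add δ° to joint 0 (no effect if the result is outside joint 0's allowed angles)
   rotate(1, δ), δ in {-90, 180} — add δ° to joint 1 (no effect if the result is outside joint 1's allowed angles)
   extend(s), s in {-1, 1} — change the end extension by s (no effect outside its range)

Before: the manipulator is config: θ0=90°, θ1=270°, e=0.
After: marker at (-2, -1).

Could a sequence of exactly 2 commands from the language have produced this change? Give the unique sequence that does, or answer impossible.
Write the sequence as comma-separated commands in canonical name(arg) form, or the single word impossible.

begin: config: θ0=90°, θ1=270°, e=0
t=1 rotate(0, 90) ⇒ config: θ0=180°, θ1=270°, e=0
t=2 rotate(0, 90) ⇒ config: θ0=270°, θ1=270°, e=0
no rival 2-sequence matches.

rotate(0, 90), rotate(0, 90)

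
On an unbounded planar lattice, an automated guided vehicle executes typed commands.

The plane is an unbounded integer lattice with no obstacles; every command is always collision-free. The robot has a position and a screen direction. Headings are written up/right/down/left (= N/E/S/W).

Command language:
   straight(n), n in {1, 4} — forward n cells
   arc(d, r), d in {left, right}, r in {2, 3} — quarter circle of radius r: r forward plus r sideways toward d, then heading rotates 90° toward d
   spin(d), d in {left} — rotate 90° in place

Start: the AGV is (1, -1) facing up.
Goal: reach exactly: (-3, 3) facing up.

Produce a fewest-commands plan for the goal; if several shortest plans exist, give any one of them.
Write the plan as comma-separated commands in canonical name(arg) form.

t0: (1, -1) facing up
1. arc(left, 2) → (-1, 1) facing left
2. arc(right, 2) → (-3, 3) facing up
minimal: 2 command(s), checked below 2.

arc(left, 2), arc(right, 2)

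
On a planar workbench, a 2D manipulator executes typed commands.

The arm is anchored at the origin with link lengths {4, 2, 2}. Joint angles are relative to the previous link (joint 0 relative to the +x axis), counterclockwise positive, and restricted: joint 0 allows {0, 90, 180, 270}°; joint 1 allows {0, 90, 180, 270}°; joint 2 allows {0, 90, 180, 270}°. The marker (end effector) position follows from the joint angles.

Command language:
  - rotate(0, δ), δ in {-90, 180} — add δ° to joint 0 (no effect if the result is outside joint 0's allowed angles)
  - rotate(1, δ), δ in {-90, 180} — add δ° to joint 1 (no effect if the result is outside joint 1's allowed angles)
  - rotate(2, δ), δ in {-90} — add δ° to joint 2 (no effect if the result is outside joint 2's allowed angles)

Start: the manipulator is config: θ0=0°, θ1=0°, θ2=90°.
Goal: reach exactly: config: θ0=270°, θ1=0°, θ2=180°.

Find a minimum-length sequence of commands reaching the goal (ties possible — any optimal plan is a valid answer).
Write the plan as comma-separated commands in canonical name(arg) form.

from: config: θ0=0°, θ1=0°, θ2=90°
1. rotate(0, -90) → config: θ0=270°, θ1=0°, θ2=90°
2. rotate(2, -90) → config: θ0=270°, θ1=0°, θ2=0°
3. rotate(2, -90) → config: θ0=270°, θ1=0°, θ2=270°
4. rotate(2, -90) → config: θ0=270°, θ1=0°, θ2=180°
shorter routes all fall short; 4 is best.

rotate(0, -90), rotate(2, -90), rotate(2, -90), rotate(2, -90)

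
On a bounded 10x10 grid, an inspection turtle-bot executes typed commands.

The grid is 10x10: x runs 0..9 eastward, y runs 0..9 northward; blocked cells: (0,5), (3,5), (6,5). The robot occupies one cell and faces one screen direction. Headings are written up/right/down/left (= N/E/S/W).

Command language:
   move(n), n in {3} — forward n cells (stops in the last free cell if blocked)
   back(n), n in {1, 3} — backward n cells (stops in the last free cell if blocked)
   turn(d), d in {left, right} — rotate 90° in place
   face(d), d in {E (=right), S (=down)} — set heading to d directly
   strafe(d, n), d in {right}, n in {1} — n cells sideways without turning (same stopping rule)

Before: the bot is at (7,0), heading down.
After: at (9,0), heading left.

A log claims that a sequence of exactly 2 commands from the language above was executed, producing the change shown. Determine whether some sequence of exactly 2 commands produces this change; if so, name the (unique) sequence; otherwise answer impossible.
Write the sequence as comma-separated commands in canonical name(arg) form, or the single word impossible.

turn(right), back(3)

key: back(3) runs into the grid edge before its full distance
t0: at (7,0), heading down
[1] after turn(right): at (7,0), heading left
[2] after back(3): at (9,0), heading left
all 64 alternatives checked — unique.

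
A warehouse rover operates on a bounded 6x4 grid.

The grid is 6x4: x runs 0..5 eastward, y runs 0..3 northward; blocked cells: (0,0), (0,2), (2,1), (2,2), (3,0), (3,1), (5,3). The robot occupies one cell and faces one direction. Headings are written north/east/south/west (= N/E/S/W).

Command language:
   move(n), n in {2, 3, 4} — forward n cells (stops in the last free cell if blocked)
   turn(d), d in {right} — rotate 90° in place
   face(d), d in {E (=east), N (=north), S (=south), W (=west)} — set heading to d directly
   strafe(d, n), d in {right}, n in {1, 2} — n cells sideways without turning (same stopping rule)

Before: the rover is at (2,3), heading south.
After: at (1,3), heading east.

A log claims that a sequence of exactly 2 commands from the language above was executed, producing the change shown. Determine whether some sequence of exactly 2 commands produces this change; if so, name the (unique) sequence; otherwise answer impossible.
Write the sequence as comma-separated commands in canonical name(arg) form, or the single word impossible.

strafe(right, 1), face(E)

key: order matters: swapping strafe(right, 1) and face(E) lands elsewhere
initial: at (2,3), heading south
t=1 strafe(right, 1) ⇒ at (1,3), heading south
t=2 face(E) ⇒ at (1,3), heading east
all 100 alternatives checked — unique.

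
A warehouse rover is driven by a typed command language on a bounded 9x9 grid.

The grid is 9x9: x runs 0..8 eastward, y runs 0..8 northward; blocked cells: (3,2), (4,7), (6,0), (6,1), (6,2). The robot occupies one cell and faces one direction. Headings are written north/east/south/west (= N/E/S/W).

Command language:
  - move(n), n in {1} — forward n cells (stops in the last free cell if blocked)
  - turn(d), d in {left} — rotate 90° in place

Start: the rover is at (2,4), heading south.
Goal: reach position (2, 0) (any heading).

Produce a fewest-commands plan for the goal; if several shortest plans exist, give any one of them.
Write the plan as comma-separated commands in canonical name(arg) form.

begin: at (2,4), heading south
[1] after move(1): at (2,3), heading south
[2] after move(1): at (2,2), heading south
[3] after move(1): at (2,1), heading south
[4] after move(1): at (2,0), heading south
minimal: 4 command(s), checked below 4.

move(1), move(1), move(1), move(1)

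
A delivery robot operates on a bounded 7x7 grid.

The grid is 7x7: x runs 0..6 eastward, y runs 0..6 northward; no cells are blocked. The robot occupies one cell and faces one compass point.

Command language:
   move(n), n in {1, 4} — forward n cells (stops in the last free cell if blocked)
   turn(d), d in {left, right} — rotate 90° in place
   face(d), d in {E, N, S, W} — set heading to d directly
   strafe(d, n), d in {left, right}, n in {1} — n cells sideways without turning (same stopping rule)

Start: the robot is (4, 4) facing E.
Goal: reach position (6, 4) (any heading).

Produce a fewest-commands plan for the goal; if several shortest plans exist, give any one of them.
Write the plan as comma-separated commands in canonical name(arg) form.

move(4)

begin: (4, 4) facing E
[1] after move(4): (6, 4) facing E
nothing shorter than 1 reaches the goal.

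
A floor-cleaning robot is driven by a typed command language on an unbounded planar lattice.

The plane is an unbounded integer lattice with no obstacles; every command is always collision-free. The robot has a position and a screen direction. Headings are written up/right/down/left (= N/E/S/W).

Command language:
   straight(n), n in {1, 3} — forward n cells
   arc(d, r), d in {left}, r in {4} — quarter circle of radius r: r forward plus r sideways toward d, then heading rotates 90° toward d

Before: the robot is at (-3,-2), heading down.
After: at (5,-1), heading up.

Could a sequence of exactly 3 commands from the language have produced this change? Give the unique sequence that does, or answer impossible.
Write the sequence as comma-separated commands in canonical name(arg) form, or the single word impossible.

key: running straight(1) before arc(left, 4) would end elsewhere — order is forced
start: at (-3,-2), heading down
[1] after arc(left, 4): at (1,-6), heading right
[2] after arc(left, 4): at (5,-2), heading up
[3] after straight(1): at (5,-1), heading up
no other 3-command option fits: unique.

arc(left, 4), arc(left, 4), straight(1)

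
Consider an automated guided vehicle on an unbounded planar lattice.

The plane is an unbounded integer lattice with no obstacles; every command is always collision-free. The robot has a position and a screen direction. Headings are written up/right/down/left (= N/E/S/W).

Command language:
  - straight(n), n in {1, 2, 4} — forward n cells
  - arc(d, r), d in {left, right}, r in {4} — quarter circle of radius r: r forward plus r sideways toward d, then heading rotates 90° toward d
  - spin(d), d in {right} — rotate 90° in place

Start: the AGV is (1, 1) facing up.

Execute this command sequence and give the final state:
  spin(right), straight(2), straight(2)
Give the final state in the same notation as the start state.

from: (1, 1) facing up
t=1 spin(right) ⇒ (1, 1) facing right
t=2 straight(2) ⇒ (3, 1) facing right
t=3 straight(2) ⇒ (5, 1) facing right

(5, 1) facing right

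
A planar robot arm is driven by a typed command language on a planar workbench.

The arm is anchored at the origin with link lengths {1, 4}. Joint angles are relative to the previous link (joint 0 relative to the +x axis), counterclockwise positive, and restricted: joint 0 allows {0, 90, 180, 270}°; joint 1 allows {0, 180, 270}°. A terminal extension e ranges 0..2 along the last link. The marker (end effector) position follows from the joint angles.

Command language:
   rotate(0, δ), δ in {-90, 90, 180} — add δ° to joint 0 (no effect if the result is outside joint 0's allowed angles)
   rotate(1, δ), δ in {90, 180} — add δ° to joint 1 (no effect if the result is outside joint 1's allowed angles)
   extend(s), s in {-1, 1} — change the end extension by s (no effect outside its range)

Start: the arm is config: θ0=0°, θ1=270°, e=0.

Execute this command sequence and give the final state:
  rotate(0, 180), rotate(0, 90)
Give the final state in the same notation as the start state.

config: θ0=270°, θ1=270°, e=0

initial: config: θ0=0°, θ1=270°, e=0
[1] after rotate(0, 180): config: θ0=180°, θ1=270°, e=0
[2] after rotate(0, 90): config: θ0=270°, θ1=270°, e=0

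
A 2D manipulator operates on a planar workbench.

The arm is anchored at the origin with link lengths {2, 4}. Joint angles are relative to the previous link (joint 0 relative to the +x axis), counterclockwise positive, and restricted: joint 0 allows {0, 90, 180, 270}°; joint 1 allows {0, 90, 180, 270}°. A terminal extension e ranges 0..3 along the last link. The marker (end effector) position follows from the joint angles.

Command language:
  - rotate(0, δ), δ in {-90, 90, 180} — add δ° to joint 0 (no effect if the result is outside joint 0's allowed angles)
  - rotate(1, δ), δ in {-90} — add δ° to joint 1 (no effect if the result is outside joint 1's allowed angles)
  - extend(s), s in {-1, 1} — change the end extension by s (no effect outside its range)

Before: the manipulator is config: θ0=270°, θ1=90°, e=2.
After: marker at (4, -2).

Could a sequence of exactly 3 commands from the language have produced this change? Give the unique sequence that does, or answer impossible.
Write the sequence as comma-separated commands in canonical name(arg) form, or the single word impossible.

extend(-1), extend(-1), extend(-1)

initial: config: θ0=270°, θ1=90°, e=2
step 1 (extend(-1)): config: θ0=270°, θ1=90°, e=1
step 2 (extend(-1)): config: θ0=270°, θ1=90°, e=0
step 3 (extend(-1)): config: θ0=270°, θ1=90°, e=0
no other 3-command option fits: unique.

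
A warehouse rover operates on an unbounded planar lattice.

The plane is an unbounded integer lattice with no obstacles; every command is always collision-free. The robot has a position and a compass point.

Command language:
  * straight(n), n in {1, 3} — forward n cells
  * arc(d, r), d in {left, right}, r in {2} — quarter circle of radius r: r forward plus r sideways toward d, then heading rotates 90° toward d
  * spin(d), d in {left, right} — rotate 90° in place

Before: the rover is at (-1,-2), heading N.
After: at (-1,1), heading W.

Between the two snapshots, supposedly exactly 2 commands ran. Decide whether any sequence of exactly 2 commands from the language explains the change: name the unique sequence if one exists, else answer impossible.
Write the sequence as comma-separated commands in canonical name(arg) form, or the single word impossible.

key: order matters: swapping straight(3) and spin(left) lands elsewhere
begin: at (-1,-2), heading N
1. straight(3) → at (-1,1), heading N
2. spin(left) → at (-1,1), heading W
no rival 2-sequence matches.

straight(3), spin(left)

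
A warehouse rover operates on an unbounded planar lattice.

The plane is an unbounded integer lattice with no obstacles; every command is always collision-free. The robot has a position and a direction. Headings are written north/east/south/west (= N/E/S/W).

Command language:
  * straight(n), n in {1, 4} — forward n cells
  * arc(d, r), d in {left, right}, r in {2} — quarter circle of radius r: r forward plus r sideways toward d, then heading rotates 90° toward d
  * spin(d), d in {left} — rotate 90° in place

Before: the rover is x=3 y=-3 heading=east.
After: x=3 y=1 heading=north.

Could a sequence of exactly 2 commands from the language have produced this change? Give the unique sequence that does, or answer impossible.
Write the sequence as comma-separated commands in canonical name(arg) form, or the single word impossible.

spin(left), straight(4)

key: position moved to (3,1) AND the heading swung to N — translation plus rotation needed
t0: x=3 y=-3 heading=east
[1] after spin(left): x=3 y=-3 heading=north
[2] after straight(4): x=3 y=1 heading=north
uniquely the one of 25 2-step routes that fits.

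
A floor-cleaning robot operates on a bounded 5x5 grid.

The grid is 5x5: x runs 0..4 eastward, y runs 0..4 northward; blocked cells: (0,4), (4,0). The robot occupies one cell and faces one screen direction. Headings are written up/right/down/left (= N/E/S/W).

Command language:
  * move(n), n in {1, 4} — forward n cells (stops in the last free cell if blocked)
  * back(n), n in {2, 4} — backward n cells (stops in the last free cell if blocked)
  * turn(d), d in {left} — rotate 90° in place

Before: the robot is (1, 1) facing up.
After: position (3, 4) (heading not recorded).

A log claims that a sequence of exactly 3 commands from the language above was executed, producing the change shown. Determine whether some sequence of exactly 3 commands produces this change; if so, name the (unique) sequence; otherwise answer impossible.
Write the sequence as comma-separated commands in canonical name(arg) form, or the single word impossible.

move(4), turn(left), back(2)

key: move(4) runs into the grid edge before its full distance
t0: (1, 1) facing up
step 1 (move(4)): (1, 4) facing up
step 2 (turn(left)): (1, 4) facing left
step 3 (back(2)): (3, 4) facing left
no other 3-command option fits: unique.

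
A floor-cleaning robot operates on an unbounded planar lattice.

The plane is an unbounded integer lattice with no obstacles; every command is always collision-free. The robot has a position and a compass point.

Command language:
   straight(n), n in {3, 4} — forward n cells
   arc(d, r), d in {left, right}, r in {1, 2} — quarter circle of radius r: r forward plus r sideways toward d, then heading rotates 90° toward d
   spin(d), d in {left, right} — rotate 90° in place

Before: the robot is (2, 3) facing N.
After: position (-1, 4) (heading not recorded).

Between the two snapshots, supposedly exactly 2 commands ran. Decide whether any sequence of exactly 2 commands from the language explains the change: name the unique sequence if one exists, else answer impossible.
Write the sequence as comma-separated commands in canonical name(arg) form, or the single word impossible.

arc(left, 2), arc(left, 1)

key: running arc(left, 1) before arc(left, 2) would end elsewhere — order is forced
from: (2, 3) facing N
t=1 arc(left, 2) ⇒ (0, 5) facing W
t=2 arc(left, 1) ⇒ (-1, 4) facing S
no other 2-command option fits: unique.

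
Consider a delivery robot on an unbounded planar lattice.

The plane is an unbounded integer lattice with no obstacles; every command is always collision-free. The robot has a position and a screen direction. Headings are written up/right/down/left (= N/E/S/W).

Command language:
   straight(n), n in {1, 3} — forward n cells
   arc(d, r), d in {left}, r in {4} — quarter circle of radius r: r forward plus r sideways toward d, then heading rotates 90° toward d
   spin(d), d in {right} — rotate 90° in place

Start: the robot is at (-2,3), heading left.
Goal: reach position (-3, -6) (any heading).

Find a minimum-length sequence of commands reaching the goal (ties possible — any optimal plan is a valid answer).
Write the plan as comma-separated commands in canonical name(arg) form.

begin: at (-2,3), heading left
[1] after straight(1): at (-3,3), heading left
[2] after arc(left, 4): at (-7,-1), heading down
[3] after straight(1): at (-7,-2), heading down
[4] after arc(left, 4): at (-3,-6), heading right
no 3-step plan works, so 4 is optimal.

straight(1), arc(left, 4), straight(1), arc(left, 4)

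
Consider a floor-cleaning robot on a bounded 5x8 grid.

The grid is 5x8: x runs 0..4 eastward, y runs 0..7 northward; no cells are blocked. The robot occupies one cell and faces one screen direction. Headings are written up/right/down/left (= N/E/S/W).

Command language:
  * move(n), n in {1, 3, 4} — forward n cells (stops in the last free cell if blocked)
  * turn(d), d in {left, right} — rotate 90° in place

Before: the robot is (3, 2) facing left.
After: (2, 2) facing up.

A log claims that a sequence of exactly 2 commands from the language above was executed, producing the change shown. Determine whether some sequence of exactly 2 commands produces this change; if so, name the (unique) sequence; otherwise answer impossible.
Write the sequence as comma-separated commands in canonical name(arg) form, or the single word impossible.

key: running turn(right) before move(1) would end elsewhere — order is forced
initial: (3, 2) facing left
1. move(1) → (2, 2) facing left
2. turn(right) → (2, 2) facing up
no rival 2-sequence matches.

move(1), turn(right)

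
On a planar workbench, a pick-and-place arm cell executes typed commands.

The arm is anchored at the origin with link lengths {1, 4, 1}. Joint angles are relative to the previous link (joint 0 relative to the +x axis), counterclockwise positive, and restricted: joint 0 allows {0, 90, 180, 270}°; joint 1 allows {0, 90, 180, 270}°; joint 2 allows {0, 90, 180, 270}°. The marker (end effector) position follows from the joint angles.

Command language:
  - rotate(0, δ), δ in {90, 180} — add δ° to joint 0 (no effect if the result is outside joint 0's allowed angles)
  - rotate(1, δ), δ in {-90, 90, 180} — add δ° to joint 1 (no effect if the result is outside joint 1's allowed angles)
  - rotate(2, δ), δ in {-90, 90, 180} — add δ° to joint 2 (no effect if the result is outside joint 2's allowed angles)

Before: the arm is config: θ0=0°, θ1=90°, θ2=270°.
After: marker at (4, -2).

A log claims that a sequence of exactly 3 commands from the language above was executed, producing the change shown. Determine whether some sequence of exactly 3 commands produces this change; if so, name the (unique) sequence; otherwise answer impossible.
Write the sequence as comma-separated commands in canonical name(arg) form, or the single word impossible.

rotate(0, 90), rotate(0, 90), rotate(0, 90)

begin: config: θ0=0°, θ1=90°, θ2=270°
1. rotate(0, 90) → config: θ0=90°, θ1=90°, θ2=270°
2. rotate(0, 90) → config: θ0=180°, θ1=90°, θ2=270°
3. rotate(0, 90) → config: θ0=270°, θ1=90°, θ2=270°
no other 3-command option fits: unique.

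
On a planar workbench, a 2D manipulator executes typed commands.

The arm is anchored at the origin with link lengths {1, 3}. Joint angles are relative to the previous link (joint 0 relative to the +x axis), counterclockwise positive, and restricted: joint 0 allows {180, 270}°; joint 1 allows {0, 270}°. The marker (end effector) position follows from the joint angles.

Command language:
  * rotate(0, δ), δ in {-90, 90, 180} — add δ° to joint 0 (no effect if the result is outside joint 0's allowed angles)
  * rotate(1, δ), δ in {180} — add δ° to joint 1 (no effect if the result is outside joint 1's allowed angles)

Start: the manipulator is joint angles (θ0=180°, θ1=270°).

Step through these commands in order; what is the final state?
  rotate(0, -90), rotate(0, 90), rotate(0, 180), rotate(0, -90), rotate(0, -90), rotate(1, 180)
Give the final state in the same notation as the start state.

start: joint angles (θ0=180°, θ1=270°)
t=1 rotate(0, -90) ⇒ joint angles (θ0=180°, θ1=270°)
t=2 rotate(0, 90) ⇒ joint angles (θ0=270°, θ1=270°)
t=3 rotate(0, 180) ⇒ joint angles (θ0=270°, θ1=270°)
t=4 rotate(0, -90) ⇒ joint angles (θ0=180°, θ1=270°)
t=5 rotate(0, -90) ⇒ joint angles (θ0=180°, θ1=270°)
t=6 rotate(1, 180) ⇒ joint angles (θ0=180°, θ1=270°)

joint angles (θ0=180°, θ1=270°)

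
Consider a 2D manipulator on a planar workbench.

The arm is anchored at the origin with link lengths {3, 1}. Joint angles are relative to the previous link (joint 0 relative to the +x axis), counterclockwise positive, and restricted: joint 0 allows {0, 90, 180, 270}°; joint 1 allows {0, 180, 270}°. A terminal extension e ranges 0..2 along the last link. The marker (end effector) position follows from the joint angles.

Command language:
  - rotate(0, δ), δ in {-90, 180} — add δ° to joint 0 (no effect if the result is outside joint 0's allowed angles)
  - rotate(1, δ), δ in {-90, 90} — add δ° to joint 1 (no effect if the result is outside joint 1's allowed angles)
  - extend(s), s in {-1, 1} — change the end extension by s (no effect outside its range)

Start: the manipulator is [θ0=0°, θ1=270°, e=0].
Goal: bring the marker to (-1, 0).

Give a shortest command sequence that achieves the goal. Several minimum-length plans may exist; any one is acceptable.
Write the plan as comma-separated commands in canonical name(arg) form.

start: [θ0=0°, θ1=270°, e=0]
step 1 (rotate(0, 180)): [θ0=180°, θ1=270°, e=0]
step 2 (rotate(1, -90)): [θ0=180°, θ1=180°, e=0]
step 3 (extend(1)): [θ0=180°, θ1=180°, e=1]
shorter routes all fall short; 3 is best.

rotate(0, 180), rotate(1, -90), extend(1)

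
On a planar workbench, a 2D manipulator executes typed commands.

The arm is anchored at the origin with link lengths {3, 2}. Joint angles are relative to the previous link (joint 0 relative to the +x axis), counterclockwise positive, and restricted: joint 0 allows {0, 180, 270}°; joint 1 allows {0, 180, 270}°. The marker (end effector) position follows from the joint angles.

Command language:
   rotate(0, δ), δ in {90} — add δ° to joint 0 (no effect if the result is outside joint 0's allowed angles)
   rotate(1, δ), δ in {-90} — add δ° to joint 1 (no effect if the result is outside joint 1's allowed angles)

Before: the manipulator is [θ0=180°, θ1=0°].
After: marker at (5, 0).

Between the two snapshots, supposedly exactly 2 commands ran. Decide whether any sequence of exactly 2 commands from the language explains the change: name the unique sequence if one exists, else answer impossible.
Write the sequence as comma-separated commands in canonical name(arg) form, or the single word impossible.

rotate(0, 90), rotate(0, 90)

begin: [θ0=180°, θ1=0°]
[1] after rotate(0, 90): [θ0=270°, θ1=0°]
[2] after rotate(0, 90): [θ0=0°, θ1=0°]
all 4 alternatives checked — unique.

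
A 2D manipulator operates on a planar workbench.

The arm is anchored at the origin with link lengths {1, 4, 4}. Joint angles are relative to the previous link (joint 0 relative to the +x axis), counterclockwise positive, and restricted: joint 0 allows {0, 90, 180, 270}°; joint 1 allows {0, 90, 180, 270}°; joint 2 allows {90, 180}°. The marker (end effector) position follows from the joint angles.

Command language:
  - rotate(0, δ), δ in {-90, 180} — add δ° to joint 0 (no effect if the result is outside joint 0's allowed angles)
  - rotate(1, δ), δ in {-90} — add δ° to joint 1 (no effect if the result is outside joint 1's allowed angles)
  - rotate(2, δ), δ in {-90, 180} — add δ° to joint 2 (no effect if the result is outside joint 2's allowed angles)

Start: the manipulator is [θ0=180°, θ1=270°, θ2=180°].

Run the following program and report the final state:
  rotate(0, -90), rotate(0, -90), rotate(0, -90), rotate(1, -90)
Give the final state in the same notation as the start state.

[θ0=270°, θ1=180°, θ2=180°]

initial: [θ0=180°, θ1=270°, θ2=180°]
step 1 (rotate(0, -90)): [θ0=90°, θ1=270°, θ2=180°]
step 2 (rotate(0, -90)): [θ0=0°, θ1=270°, θ2=180°]
step 3 (rotate(0, -90)): [θ0=270°, θ1=270°, θ2=180°]
step 4 (rotate(1, -90)): [θ0=270°, θ1=180°, θ2=180°]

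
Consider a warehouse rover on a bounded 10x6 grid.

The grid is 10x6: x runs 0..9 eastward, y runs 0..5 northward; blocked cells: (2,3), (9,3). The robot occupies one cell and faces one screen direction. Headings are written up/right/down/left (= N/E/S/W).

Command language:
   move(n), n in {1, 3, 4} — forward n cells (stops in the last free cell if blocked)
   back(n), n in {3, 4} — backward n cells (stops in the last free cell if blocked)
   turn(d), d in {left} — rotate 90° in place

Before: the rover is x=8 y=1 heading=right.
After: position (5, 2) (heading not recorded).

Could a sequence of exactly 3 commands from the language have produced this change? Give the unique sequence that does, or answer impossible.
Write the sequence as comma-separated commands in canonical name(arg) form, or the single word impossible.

key: order matters: swapping back(3) and move(1) lands elsewhere
initial: x=8 y=1 heading=right
step 1 (back(3)): x=5 y=1 heading=right
step 2 (turn(left)): x=5 y=1 heading=up
step 3 (move(1)): x=5 y=2 heading=up
no other 3-command option fits: unique.

back(3), turn(left), move(1)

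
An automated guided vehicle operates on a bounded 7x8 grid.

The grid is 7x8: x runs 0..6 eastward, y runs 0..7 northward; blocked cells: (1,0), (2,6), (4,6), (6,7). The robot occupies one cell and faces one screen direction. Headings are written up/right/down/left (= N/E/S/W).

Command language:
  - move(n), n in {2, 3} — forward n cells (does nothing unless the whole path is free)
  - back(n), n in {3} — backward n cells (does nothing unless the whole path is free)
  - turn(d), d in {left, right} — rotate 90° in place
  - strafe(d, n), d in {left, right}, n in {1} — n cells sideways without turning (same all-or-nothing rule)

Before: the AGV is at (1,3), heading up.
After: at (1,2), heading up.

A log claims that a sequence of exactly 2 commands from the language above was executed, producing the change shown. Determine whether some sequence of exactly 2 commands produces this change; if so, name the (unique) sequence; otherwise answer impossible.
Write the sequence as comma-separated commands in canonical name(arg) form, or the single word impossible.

key: order matters: swapping move(2) and back(3) lands elsewhere
from: at (1,3), heading up
[1] after move(2): at (1,5), heading up
[2] after back(3): at (1,2), heading up
no other 2-command option fits: unique.

move(2), back(3)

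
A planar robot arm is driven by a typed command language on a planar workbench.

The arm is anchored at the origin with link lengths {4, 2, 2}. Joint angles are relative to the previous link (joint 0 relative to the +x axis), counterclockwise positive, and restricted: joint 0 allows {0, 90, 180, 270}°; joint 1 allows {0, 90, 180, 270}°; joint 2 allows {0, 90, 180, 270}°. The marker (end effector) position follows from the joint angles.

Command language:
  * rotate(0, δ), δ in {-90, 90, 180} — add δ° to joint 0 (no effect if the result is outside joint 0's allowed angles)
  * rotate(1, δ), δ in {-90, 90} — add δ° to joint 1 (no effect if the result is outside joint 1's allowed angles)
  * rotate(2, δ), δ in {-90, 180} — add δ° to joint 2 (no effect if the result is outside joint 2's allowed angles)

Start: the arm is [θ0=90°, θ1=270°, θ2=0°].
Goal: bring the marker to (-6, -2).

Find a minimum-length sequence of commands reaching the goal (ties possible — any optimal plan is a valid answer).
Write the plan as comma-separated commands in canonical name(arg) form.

rotate(2, 180), rotate(0, 90), rotate(1, 90), rotate(2, -90)

from: [θ0=90°, θ1=270°, θ2=0°]
1. rotate(2, 180) → [θ0=90°, θ1=270°, θ2=180°]
2. rotate(0, 90) → [θ0=180°, θ1=270°, θ2=180°]
3. rotate(1, 90) → [θ0=180°, θ1=0°, θ2=180°]
4. rotate(2, -90) → [θ0=180°, θ1=0°, θ2=90°]
no 3-step plan works, so 4 is optimal.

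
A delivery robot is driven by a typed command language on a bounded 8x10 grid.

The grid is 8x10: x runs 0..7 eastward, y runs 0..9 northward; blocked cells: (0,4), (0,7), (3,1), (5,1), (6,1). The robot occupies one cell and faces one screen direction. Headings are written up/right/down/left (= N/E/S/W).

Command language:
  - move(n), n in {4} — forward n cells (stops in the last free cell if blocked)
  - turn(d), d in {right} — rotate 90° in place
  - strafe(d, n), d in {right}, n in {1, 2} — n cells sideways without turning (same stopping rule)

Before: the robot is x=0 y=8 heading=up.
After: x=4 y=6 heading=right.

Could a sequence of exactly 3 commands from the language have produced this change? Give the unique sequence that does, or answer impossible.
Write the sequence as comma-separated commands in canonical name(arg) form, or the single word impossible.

key: order matters: swapping turn(right) and strafe(right, 2) lands elsewhere
from: x=0 y=8 heading=up
1. turn(right) → x=0 y=8 heading=right
2. move(4) → x=4 y=8 heading=right
3. strafe(right, 2) → x=4 y=6 heading=right
all 64 alternatives checked — unique.

turn(right), move(4), strafe(right, 2)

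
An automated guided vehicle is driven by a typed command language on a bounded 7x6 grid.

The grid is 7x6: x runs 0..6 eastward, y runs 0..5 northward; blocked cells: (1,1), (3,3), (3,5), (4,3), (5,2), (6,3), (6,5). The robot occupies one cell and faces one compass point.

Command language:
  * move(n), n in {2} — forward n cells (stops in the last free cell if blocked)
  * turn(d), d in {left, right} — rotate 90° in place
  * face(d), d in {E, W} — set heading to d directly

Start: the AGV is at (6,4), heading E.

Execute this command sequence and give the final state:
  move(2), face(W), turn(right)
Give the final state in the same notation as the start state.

at (6,4), heading N

t0: at (6,4), heading E
1. move(2) → at (6,4), heading E
2. face(W) → at (6,4), heading W
3. turn(right) → at (6,4), heading N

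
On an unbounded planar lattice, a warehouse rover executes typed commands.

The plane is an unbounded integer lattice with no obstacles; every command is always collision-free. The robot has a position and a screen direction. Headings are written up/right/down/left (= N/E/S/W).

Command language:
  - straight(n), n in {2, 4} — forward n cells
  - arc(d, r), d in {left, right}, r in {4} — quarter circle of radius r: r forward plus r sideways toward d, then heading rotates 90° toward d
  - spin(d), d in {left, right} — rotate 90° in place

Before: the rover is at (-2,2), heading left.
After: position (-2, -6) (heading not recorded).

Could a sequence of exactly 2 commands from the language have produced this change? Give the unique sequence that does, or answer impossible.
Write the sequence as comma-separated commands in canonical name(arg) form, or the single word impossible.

arc(left, 4), arc(left, 4)

from: at (-2,2), heading left
t=1 arc(left, 4) ⇒ at (-6,-2), heading down
t=2 arc(left, 4) ⇒ at (-2,-6), heading right
no rival 2-sequence matches.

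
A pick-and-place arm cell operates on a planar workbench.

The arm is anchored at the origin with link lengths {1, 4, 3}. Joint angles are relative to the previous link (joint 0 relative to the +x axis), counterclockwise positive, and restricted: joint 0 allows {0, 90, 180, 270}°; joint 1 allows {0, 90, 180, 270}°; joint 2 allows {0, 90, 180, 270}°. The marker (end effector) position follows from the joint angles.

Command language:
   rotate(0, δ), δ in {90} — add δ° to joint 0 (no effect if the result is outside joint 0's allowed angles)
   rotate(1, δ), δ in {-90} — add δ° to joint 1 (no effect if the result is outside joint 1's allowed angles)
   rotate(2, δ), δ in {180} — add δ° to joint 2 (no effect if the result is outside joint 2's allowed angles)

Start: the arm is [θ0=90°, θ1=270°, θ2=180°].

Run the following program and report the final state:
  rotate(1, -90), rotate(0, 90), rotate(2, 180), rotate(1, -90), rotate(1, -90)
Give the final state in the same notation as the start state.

[θ0=180°, θ1=0°, θ2=0°]

initial: [θ0=90°, θ1=270°, θ2=180°]
step 1 (rotate(1, -90)): [θ0=90°, θ1=180°, θ2=180°]
step 2 (rotate(0, 90)): [θ0=180°, θ1=180°, θ2=180°]
step 3 (rotate(2, 180)): [θ0=180°, θ1=180°, θ2=0°]
step 4 (rotate(1, -90)): [θ0=180°, θ1=90°, θ2=0°]
step 5 (rotate(1, -90)): [θ0=180°, θ1=0°, θ2=0°]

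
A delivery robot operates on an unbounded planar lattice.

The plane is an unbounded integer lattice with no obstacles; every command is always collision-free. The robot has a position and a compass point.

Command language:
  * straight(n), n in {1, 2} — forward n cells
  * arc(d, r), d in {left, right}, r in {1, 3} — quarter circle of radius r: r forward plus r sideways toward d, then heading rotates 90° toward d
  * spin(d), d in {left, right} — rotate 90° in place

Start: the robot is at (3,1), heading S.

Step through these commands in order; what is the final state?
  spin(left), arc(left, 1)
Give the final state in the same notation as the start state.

at (4,2), heading N

start: at (3,1), heading S
t=1 spin(left) ⇒ at (3,1), heading E
t=2 arc(left, 1) ⇒ at (4,2), heading N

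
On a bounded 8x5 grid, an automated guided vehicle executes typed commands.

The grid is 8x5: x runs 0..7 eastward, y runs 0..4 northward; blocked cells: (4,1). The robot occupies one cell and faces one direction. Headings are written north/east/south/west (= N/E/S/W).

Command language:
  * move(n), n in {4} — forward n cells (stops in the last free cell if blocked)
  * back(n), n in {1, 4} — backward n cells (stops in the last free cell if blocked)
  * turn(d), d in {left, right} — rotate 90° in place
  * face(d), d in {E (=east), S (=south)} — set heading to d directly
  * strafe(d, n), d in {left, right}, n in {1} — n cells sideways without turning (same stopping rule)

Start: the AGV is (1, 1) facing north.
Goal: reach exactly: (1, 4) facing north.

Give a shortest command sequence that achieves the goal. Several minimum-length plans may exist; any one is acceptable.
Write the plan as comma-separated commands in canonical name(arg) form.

move(4)

start: (1, 1) facing north
[1] after move(4): (1, 4) facing north
minimal: 1 command(s), checked below 1.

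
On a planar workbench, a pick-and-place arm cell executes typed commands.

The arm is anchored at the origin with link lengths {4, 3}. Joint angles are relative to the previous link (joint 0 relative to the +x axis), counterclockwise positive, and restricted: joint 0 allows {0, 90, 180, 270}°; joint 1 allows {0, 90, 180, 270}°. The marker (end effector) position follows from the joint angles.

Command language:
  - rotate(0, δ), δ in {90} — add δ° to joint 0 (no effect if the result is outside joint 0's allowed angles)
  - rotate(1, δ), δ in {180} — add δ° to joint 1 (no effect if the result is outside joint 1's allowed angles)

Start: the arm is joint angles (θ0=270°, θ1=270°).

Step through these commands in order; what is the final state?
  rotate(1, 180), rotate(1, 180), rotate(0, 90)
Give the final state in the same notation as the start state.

begin: joint angles (θ0=270°, θ1=270°)
t=1 rotate(1, 180) ⇒ joint angles (θ0=270°, θ1=90°)
t=2 rotate(1, 180) ⇒ joint angles (θ0=270°, θ1=270°)
t=3 rotate(0, 90) ⇒ joint angles (θ0=0°, θ1=270°)

joint angles (θ0=0°, θ1=270°)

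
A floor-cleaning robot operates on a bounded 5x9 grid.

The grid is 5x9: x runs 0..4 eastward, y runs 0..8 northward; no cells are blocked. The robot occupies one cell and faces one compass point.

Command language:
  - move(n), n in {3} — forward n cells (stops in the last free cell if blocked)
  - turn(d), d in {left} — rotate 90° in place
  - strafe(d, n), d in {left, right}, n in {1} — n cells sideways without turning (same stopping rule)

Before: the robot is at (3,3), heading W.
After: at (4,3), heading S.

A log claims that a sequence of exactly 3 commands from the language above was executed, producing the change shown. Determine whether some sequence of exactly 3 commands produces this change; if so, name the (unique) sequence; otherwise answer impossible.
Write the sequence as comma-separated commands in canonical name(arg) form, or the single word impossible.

key: the second strafe(left, 1) runs into the grid edge before its full distance
t0: at (3,3), heading W
t=1 turn(left) ⇒ at (3,3), heading S
t=2 strafe(left, 1) ⇒ at (4,3), heading S
t=3 strafe(left, 1) ⇒ at (4,3), heading S
no other 3-command option fits: unique.

turn(left), strafe(left, 1), strafe(left, 1)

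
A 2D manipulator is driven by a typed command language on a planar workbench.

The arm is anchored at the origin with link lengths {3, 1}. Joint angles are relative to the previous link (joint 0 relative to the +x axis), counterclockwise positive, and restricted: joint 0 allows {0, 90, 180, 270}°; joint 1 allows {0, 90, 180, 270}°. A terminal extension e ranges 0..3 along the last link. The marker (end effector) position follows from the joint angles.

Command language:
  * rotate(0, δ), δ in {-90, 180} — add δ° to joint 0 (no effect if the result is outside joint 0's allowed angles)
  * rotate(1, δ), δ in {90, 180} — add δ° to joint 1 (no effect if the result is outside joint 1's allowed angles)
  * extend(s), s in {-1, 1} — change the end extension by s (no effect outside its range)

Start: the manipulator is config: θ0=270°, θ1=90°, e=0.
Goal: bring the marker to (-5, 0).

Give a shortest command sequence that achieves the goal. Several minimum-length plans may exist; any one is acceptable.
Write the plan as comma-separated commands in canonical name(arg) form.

start: config: θ0=270°, θ1=90°, e=0
step 1 (rotate(1, 180)): config: θ0=270°, θ1=270°, e=0
step 2 (rotate(1, 90)): config: θ0=270°, θ1=0°, e=0
step 3 (rotate(0, -90)): config: θ0=180°, θ1=0°, e=0
step 4 (extend(1)): config: θ0=180°, θ1=0°, e=1
nothing shorter than 4 reaches the goal.

rotate(1, 180), rotate(1, 90), rotate(0, -90), extend(1)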